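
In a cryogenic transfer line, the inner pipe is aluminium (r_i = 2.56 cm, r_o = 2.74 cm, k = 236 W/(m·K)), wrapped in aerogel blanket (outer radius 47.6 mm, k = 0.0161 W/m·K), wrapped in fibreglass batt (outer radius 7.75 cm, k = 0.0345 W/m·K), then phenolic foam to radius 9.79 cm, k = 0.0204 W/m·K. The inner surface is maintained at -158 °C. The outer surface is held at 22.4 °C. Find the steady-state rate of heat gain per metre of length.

Q' = 18.9 W/m

Treat each layer as a resistance in series:
  R'_aluminium = ln(0.0274/0.0256)/(2πk) = 0.06795/(2π·236) = 4.582×10^-5 m·K/W
  R'_aerogel blanket = ln(0.0476/0.0274)/(2πk) = 0.5523/(2π·0.0161) = 5.460 m·K/W
  R'_fibreglass batt = ln(0.0775/0.0476)/(2πk) = 0.4874/(2π·0.0345) = 2.249 m·K/W
  R'_phenolic foam = ln(0.0979/0.0775)/(2πk) = 0.2337/(2π·0.0204) = 1.823 m·K/W
ΣR = 4.582×10^-5 + 5.460 + 2.249 + 1.823 = 9.532 m·K/W
Q' = ΔT/ΣR = (-158 °C − 22.4 °C)/9.532 = -18.9 W/m
(Negative Q' ⇒ heat flows inward; heat gain = 18.9 W/m.)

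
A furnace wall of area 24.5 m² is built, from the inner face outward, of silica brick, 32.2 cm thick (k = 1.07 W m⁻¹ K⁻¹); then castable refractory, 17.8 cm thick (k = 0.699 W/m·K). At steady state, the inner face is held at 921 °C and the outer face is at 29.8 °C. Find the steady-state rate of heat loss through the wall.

Q = 39.3 kW

Resistance network (inner→outer):
  R_silica brick = L/(kA) = 0.322/(1.07·24.5) = 0.01228 K/W
  R_castable refractory = L/(kA) = 0.178/(0.699·24.5) = 0.01039 K/W
ΣR = 0.01228 + 0.01039 = 0.02267 K/W
Q = ΔT/ΣR = (921 °C − 29.8 °C)/0.02267 = 39300 W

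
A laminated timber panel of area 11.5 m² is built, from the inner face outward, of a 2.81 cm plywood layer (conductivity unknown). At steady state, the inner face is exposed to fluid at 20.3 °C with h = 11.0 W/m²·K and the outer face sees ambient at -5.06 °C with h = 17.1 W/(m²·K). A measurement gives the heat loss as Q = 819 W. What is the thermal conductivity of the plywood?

k = 0.136 W/m·K

ΣR = ΔT/Q = |20.3 − -5.06|/819 = 0.03096 K/W
Known resistances:
  R_conv,in = 1/(hA) = 1/(11.0·11.5) = 0.007905 K/W
  R_conv,out = 1/(hA) = 1/(17.1·11.5) = 0.005085 K/W
R_plywood = ΣR − ΣR_known = 0.03096 − 0.01299 = 0.01797 K/W
L/(kA) = 0.01797 ⇒ k = 0.0281/(0.01797·11.5) = 0.136 W/m·K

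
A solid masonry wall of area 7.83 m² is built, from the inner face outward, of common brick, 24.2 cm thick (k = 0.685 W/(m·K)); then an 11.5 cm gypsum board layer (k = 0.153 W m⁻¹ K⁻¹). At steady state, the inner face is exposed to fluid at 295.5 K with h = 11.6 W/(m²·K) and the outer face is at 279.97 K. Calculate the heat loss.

Q = 102 W

Series thermal resistances, inner to outer:
  R_conv,in = 1/(hA) = 1/(11.6·7.83) = 0.01101 K/W
  R_common brick = L/(kA) = 0.242/(0.685·7.83) = 0.04512 K/W
  R_gypsum board = L/(kA) = 0.115/(0.153·7.83) = 0.09599 K/W
ΣR = 0.01101 + 0.04512 + 0.09599 = 0.1521 K/W
Q = ΔT/ΣR = (295.5 K − 279.97 K)/0.1521 = 102 W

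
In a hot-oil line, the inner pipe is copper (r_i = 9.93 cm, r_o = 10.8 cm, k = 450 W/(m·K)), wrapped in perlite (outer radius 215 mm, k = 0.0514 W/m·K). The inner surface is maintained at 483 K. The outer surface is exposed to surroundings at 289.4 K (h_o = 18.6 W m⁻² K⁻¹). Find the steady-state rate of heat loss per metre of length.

Series thermal resistances, inner to outer:
  R'_copper = ln(0.108/0.0993)/(2πk) = 0.08399/(2π·450) = 2.970×10^-5 m·K/W
  R'_perlite = ln(0.215/0.108)/(2πk) = 0.6885/(2π·0.0514) = 2.132 m·K/W
  R'_conv,out = 1/(2πr h) = 1/(2π·0.215·18.6) = 0.03980 m·K/W
ΣR = 2.970×10^-5 + 2.132 + 0.03980 = 2.172 m·K/W
Q' = ΔT/ΣR = (483 K − 289.4 K)/2.172 = 89.1 W/m

Q' = 89.1 W/m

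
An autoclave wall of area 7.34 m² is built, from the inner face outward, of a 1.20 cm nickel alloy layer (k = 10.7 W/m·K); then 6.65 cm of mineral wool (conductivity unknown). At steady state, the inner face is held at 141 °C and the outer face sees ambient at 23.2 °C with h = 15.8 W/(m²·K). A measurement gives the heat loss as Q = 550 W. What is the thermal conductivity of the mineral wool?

k = 0.0441 W/m·K

ΣR = ΔT/Q = |141 − 23.2|/550 = 0.2142 K/W
Known resistances:
  R_nickel alloy = L/(kA) = 0.0120/(10.7·7.34) = 1.528×10^-4 K/W
  R_conv,out = 1/(hA) = 1/(15.8·7.34) = 0.008623 K/W
R_mineral wool = ΣR − ΣR_known = 0.2142 − 0.008776 = 0.2054 K/W
L/(kA) = 0.2054 ⇒ k = 0.0665/(0.2054·7.34) = 0.0441 W/m·K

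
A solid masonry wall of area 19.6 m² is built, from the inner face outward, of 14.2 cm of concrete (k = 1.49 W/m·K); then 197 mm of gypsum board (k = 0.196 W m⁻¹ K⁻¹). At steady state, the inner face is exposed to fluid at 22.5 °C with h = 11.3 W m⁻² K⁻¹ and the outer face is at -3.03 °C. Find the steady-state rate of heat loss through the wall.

Q = 421 W

Resistance network (inner→outer):
  R_conv,in = 1/(hA) = 1/(11.3·19.6) = 0.004515 K/W
  R_concrete = L/(kA) = 0.142/(1.49·19.6) = 0.004862 K/W
  R_gypsum board = L/(kA) = 0.197/(0.196·19.6) = 0.05128 K/W
ΣR = 0.004515 + 0.004862 + 0.05128 = 0.06066 K/W
Q = ΔT/ΣR = (22.5 °C − -3.03 °C)/0.06066 = 421 W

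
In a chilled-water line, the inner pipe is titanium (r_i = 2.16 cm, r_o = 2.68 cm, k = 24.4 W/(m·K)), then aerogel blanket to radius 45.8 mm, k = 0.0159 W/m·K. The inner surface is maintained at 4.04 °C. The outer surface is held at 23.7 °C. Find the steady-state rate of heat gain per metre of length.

Resistance network (inner→outer):
  R'_titanium = ln(0.0268/0.0216)/(2πk) = 0.2157/(2π·24.4) = 0.001407 m·K/W
  R'_aerogel blanket = ln(0.0458/0.0268)/(2πk) = 0.5359/(2π·0.0159) = 5.364 m·K/W
ΣR = 0.001407 + 5.364 = 5.365 m·K/W
Q' = ΔT/ΣR = (4.04 °C − 23.7 °C)/5.365 = -3.66 W/m
(Negative Q' ⇒ heat flows inward; heat gain = 3.66 W/m.)

Q' = 3.66 W/m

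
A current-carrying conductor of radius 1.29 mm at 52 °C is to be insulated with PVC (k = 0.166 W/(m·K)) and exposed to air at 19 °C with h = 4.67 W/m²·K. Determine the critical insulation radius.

For a cylinder, r_cr = k_ins/h = 0.166/4.67 = 0.0355 m = 3.55 cm

r_cr = 3.55 cm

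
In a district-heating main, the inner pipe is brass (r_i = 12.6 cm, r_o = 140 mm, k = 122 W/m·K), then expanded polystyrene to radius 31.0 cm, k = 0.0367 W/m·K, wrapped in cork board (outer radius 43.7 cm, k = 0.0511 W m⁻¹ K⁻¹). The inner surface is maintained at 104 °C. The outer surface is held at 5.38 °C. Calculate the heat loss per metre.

Q' = 21.8 W/m

Series thermal resistances, inner to outer:
  R'_brass = ln(0.140/0.126)/(2πk) = 0.1054/(2π·122) = 1.374×10^-4 m·K/W
  R'_expanded polystyrene = ln(0.310/0.140)/(2πk) = 0.7949/(2π·0.0367) = 3.447 m·K/W
  R'_cork board = ln(0.437/0.310)/(2πk) = 0.3434/(2π·0.0511) = 1.069 m·K/W
ΣR = 1.374×10^-4 + 3.447 + 1.069 = 4.516 m·K/W
Q' = ΔT/ΣR = (104 °C − 5.38 °C)/4.516 = 21.8 W/m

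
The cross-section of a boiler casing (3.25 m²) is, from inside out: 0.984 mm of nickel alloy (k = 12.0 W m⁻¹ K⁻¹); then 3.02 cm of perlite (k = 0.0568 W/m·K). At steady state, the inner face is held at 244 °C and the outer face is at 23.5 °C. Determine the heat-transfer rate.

Q = 1350 W

Treat each layer as a resistance in series:
  R_nickel alloy = L/(kA) = 9.84×10^-4/(12.0·3.25) = 2.523×10^-5 K/W
  R_perlite = L/(kA) = 0.0302/(0.0568·3.25) = 0.1636 K/W
ΣR = 2.523×10^-5 + 0.1636 = 0.1636 K/W
Q = ΔT/ΣR = (244 °C − 23.5 °C)/0.1636 = 1350 W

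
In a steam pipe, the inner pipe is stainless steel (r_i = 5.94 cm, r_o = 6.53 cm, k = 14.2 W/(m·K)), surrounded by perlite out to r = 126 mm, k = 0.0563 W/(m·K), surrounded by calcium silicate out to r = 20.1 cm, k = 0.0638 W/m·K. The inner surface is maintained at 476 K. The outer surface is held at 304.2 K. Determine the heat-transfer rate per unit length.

Q' = 56.8 W/m

Treat each layer as a resistance in series:
  R'_stainless steel = ln(0.0653/0.0594)/(2πk) = 0.09470/(2π·14.2) = 0.001061 m·K/W
  R'_perlite = ln(0.126/0.0653)/(2πk) = 0.6573/(2π·0.0563) = 1.858 m·K/W
  R'_calcium silicate = ln(0.201/0.126)/(2πk) = 0.4670/(2π·0.0638) = 1.165 m·K/W
ΣR = 0.001061 + 1.858 + 1.165 = 3.024 m·K/W
Q' = ΔT/ΣR = (476 K − 304.2 K)/3.024 = 56.8 W/m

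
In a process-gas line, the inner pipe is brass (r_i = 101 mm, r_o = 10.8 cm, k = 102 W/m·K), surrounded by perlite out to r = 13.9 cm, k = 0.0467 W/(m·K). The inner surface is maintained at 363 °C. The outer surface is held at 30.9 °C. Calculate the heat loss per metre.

Resistance network (inner→outer):
  R'_brass = ln(0.108/0.101)/(2πk) = 0.06701/(2π·102) = 1.046×10^-4 m·K/W
  R'_perlite = ln(0.139/0.108)/(2πk) = 0.2523/(2π·0.0467) = 0.8600 m·K/W
ΣR = 1.046×10^-4 + 0.8600 = 0.8601 m·K/W
Q' = ΔT/ΣR = (363 °C − 30.9 °C)/0.8601 = 386 W/m

Q' = 386 W/m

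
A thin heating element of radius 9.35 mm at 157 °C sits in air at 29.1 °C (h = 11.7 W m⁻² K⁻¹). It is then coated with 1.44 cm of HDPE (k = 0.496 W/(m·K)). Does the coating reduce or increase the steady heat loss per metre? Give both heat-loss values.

Critical radius for a cylinder: r_cr = k/h = 0.0424 m = 4.24 cm.
Outer radius after coating: r₂ = 0.00935 + 0.0144 = 0.02375 m.
Since r₁ < r_cr and r₂ ≤ r_cr, the coating moves toward the maximum at r_cr — heat loss rises.
Bare: R = 1/(2πr₁h) = 1.455 m·K/W; Q = 127.9/1.455 = 87.9 W/m.
Coated: R = R_cond + R_conv = 0.8719 m·K/W; Q = 127.9/0.8719 = 147 W/m.

increases: 87.9 → 147 W/m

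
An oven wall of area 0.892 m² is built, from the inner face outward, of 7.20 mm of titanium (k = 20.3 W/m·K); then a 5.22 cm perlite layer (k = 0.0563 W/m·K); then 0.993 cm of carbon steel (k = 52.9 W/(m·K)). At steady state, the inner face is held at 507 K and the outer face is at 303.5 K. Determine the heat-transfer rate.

Q = 196 W

Treat each layer as a resistance in series:
  R_titanium = L/(kA) = 0.00720/(20.3·0.892) = 3.976×10^-4 K/W
  R_perlite = L/(kA) = 0.0522/(0.0563·0.892) = 1.039 K/W
  R_carbon steel = L/(kA) = 0.00993/(52.9·0.892) = 2.104×10^-4 K/W
ΣR = 3.976×10^-4 + 1.039 + 2.104×10^-4 = 1.040 K/W
Q = ΔT/ΣR = (507 K − 303.5 K)/1.040 = 196 W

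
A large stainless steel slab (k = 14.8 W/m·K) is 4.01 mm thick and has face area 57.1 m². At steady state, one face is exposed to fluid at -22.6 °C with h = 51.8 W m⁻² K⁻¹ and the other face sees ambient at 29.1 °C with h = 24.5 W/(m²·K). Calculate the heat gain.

Q = 48.9 kW

Treat each layer as a resistance in series:
  R_conv,in = 1/(hA) = 1/(51.8·57.1) = 3.381×10^-4 K/W
  R_stainless steel = L/(kA) = 0.00401/(14.8·57.1) = 4.745×10^-6 K/W
  R_conv,out = 1/(hA) = 1/(24.5·57.1) = 7.148×10^-4 K/W
ΣR = 3.381×10^-4 + 4.745×10^-6 + 7.148×10^-4 = 0.001058 K/W
Q = ΔT/ΣR = (-22.6 °C − 29.1 °C)/0.001058 = -48900 W
(Negative Q ⇒ heat flows inward; heat gain = 48900 W.)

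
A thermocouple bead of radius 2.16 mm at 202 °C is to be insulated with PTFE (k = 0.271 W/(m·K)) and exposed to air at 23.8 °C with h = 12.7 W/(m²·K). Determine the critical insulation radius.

For a sphere, r_cr = 2k_ins/h = 2·0.271/12.7 = 0.0427 m = 4.27 cm

r_cr = 4.27 cm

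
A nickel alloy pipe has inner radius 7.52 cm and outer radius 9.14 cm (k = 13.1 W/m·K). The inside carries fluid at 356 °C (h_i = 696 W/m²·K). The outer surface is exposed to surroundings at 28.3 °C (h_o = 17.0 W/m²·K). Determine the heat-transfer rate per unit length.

Q' = 3.04 kW/m

Treat each layer as a resistance in series:
  R'_conv,in = 1/(2πr h) = 1/(2π·0.0752·696) = 0.003041 m·K/W
  R'_nickel alloy = ln(0.0914/0.0752)/(2πk) = 0.1951/(2π·13.1) = 0.002370 m·K/W
  R'_conv,out = 1/(2πr h) = 1/(2π·0.0914·17.0) = 0.1024 m·K/W
ΣR = 0.003041 + 0.002370 + 0.1024 = 0.1078 m·K/W
Q' = ΔT/ΣR = (356 °C − 28.3 °C)/0.1078 = 3040 W/m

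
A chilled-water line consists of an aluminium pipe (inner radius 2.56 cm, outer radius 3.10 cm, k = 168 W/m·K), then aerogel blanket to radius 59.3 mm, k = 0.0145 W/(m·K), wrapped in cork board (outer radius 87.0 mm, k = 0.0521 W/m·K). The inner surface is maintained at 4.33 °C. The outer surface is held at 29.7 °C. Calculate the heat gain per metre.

Q' = 3.06 W/m

Resistance network (inner→outer):
  R'_aluminium = ln(0.0310/0.0256)/(2πk) = 0.1914/(2π·168) = 1.813×10^-4 m·K/W
  R'_aerogel blanket = ln(0.0593/0.0310)/(2πk) = 0.6486/(2π·0.0145) = 7.119 m·K/W
  R'_cork board = ln(0.0870/0.0593)/(2πk) = 0.3833/(2π·0.0521) = 1.171 m·K/W
ΣR = 1.813×10^-4 + 7.119 + 1.171 = 8.290 m·K/W
Q' = ΔT/ΣR = (4.33 °C − 29.7 °C)/8.290 = -3.06 W/m
(Negative Q' ⇒ heat flows inward; heat gain = 3.06 W/m.)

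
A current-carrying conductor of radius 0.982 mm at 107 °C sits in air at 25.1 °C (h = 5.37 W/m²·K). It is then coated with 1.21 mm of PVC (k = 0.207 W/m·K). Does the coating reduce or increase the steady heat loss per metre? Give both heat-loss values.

increases: 2.71 → 5.79 W/m

Critical radius for a cylinder: r_cr = k/h = 0.0385 m = 3.85 cm.
Outer radius after coating: r₂ = 9.82×10^-4 + 0.00121 = 0.002192 m.
Since r₁ < r_cr and r₂ ≤ r_cr, the coating moves toward the maximum at r_cr — heat loss rises.
Bare: R = 1/(2πr₁h) = 30.18 m·K/W; Q = 81.9/30.18 = 2.71 W/m.
Coated: R = R_cond + R_conv = 14.14 m·K/W; Q = 81.9/14.14 = 5.79 W/m.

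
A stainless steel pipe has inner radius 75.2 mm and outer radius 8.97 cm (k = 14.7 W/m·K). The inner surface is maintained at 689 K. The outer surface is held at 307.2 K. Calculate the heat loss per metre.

Q' = 2πk·ΔT/ln(r₂/r₁) = 2π × 14.7 × 381.8 / ln(0.0897/0.0752) = 2.00×10^5 W/m

Q' = 2.00×10^5 W/m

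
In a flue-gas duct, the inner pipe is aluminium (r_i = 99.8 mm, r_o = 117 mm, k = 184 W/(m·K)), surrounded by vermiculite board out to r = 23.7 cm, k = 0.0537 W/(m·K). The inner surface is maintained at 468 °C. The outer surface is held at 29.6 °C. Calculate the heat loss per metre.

Series thermal resistances, inner to outer:
  R'_aluminium = ln(0.117/0.0998)/(2πk) = 0.1590/(2π·184) = 1.375×10^-4 m·K/W
  R'_vermiculite board = ln(0.237/0.117)/(2πk) = 0.7059/(2π·0.0537) = 2.092 m·K/W
ΣR = 1.375×10^-4 + 2.092 = 2.092 m·K/W
Q' = ΔT/ΣR = (468 °C − 29.6 °C)/2.092 = 210 W/m

Q' = 210 W/m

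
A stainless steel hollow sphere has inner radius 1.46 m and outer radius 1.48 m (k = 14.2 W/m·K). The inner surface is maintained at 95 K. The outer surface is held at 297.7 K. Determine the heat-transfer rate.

Q = 3910 kW

Q = 4πk·ΔT/(1/r₁ − 1/r₂) = 4π × 14.2 × 202.7 / (1/1.46 − 1/1.48) = 3.91×10^6 W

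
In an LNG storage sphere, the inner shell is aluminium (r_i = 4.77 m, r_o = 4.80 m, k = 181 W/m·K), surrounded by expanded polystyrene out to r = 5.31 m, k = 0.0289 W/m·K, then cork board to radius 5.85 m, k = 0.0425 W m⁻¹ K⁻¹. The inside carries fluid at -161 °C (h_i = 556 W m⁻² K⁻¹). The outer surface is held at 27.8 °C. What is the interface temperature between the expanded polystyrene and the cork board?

Resistance network (inner→outer):
  R_conv,in = 1/(4πr²h) = 1/(4π·4.77²·556) = 6.290×10^-6 K/W
  R_aluminium = (1/4.77 − 1/4.80)/(4πk) = 0.001310/(4π·181) = 5.761×10^-7 K/W
  R_expanded polystyrene = (1/4.80 − 1/5.31)/(4πk) = 0.02001/(4π·0.0289) = 0.05510 K/W
  R_cork board = (1/5.31 − 1/5.85)/(4πk) = 0.01738/(4π·0.0425) = 0.03255 K/W
ΣR = 6.290×10^-6 + 5.761×10^-7 + 0.05510 + 0.03255 = 0.08766 K/W
Q = ΔT/ΣR = (-161 °C − 27.8 °C)/0.08766 = -2154 W
From the inner boundary to the expanded polystyrene/cork board interface, ΣR_partial = 0.05511 K/W.
T_interface = T_in − Q·ΣR_partial = -161 °C − (-2154)(0.05511) = -42.3 °C

T = -42.3 °C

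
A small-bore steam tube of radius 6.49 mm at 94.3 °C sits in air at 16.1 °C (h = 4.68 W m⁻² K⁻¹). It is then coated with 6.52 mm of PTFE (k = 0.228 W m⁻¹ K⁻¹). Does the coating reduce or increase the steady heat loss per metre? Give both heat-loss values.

Critical radius for a cylinder: r_cr = k/h = 0.0487 m = 4.87 cm.
Outer radius after coating: r₂ = 0.00649 + 0.00652 = 0.01301 m.
Since r₁ < r_cr and r₂ ≤ r_cr, the coating moves toward the maximum at r_cr — heat loss rises.
Bare: R = 1/(2πr₁h) = 5.240 m·K/W; Q = 78.2/5.240 = 14.9 W/m.
Coated: R = R_cond + R_conv = 3.099 m·K/W; Q = 78.2/3.099 = 25.2 W/m.

increases: 14.9 → 25.2 W/m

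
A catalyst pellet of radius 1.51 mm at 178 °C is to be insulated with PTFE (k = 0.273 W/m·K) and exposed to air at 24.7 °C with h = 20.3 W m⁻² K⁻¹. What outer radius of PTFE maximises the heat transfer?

r_cr = 2.69 cm

For a sphere, r_cr = 2k_ins/h = 2·0.273/20.3 = 0.0269 m = 2.69 cm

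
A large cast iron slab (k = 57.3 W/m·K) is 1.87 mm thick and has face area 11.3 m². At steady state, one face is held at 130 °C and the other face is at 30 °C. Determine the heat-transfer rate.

Q = 34600 kW

Q = kA·ΔT/L = 57.3 × 11.3 × |130 °C − 30 °C| / 0.00187 = 3.46×10^7 W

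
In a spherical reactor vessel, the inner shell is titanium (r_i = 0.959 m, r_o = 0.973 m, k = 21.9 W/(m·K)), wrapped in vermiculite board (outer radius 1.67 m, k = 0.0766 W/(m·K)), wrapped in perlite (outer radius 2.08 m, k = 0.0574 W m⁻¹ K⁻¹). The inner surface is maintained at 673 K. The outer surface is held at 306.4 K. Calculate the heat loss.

Q = 602 W

Treat each layer as a resistance in series:
  R_titanium = (1/0.959 − 1/0.973)/(4πk) = 0.01500/(4π·21.9) = 5.452×10^-5 K/W
  R_vermiculite board = (1/0.973 − 1/1.67)/(4πk) = 0.4289/(4π·0.0766) = 0.4456 K/W
  R_perlite = (1/1.67 − 1/2.08)/(4πk) = 0.1180/(4π·0.0574) = 0.1636 K/W
ΣR = 5.452×10^-5 + 0.4456 + 0.1636 = 0.6093 K/W
Q = ΔT/ΣR = (673 K − 306.4 K)/0.6093 = 602 W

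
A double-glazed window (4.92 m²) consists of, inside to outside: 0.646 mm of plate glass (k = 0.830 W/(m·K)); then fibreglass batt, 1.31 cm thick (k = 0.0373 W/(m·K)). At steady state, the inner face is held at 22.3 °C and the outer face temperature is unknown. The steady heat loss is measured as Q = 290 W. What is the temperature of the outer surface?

Sum the resistances:
  R_plate glass = L/(kA) = 6.46×10^-4/(0.830·4.92) = 1.582×10^-4 K/W
  R_fibreglass batt = L/(kA) = 0.0131/(0.0373·4.92) = 0.07138 K/W
ΣR = 0.07154 K/W
ΔT = Q·ΣR = 290 × 0.07154 = 20.75 K
Heat flows outward, so T_out = T_in − ΔT = 22.3 − 20.75 = 1.55 °C

T_out = 1.55 °C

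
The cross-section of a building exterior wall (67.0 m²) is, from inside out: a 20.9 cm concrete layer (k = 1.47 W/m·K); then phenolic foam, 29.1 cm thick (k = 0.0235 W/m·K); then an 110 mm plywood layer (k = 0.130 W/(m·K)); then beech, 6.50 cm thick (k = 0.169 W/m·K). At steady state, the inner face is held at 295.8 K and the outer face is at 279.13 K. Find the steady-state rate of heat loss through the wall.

Resistance network (inner→outer):
  R_concrete = L/(kA) = 0.209/(1.47·67.0) = 0.002122 K/W
  R_phenolic foam = L/(kA) = 0.291/(0.0235·67.0) = 0.1848 K/W
  R_plywood = L/(kA) = 0.110/(0.130·67.0) = 0.01263 K/W
  R_beech = L/(kA) = 0.0650/(0.169·67.0) = 0.005741 K/W
ΣR = 0.002122 + 0.1848 + 0.01263 + 0.005741 = 0.2053 K/W
Q = ΔT/ΣR = (295.8 K − 279.13 K)/0.2053 = 81.2 W

Q = 81.2 W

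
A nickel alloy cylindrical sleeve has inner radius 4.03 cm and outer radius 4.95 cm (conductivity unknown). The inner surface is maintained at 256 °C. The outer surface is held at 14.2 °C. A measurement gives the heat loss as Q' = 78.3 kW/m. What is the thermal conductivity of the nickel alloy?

k = 10.6 W/m·K

ΣR = ΔT/Q' = |256 − 14.2|/78300 = 0.003088 m·K/W
ln(r₂/r₁)/(2πk) = 0.003088 ⇒ k = 0.2056/(2π·0.003088) = 10.6 W/m·K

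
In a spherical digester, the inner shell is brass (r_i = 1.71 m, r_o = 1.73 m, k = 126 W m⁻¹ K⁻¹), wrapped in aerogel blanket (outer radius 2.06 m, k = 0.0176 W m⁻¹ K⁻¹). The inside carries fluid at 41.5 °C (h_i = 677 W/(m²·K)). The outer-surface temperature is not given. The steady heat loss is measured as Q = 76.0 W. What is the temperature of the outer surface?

T_out = 9.68 °C

Series resistances:
  R_conv,in = 1/(4πr²h) = 1/(4π·1.71²·677) = 4.020×10^-5 K/W
  R_brass = (1/1.71 − 1/1.73)/(4πk) = 0.006761/(4π·126) = 4.270×10^-6 K/W
  R_aerogel blanket = (1/1.73 − 1/2.06)/(4πk) = 0.09260/(4π·0.0176) = 0.4187 K/W
ΣR = 0.4187 K/W
ΔT = Q·ΣR = 76.0 × 0.4187 = 31.82 K
Heat flows outward, so T_out = T_in − ΔT = 41.5 − 31.82 = 9.68 °C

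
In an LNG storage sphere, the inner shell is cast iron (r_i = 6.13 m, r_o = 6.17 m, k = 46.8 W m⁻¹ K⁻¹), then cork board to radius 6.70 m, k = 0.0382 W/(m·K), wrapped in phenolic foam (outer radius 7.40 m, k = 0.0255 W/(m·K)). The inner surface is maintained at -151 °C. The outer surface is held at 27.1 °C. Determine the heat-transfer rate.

Treat each layer as a resistance in series:
  R_cast iron = (1/6.13 − 1/6.17)/(4πk) = 0.001058/(4π·46.8) = 1.798×10^-6 K/W
  R_cork board = (1/6.17 − 1/6.70)/(4πk) = 0.01282/(4π·0.0382) = 0.02671 K/W
  R_phenolic foam = (1/6.70 − 1/7.40)/(4πk) = 0.01412/(4π·0.0255) = 0.04406 K/W
ΣR = 1.798×10^-6 + 0.02671 + 0.04406 = 0.07077 K/W
Q = ΔT/ΣR = (-151 °C − 27.1 °C)/0.07077 = -2520 W
(Negative Q ⇒ heat flows inward; heat gain = 2520 W.)

Q = 2.52 kW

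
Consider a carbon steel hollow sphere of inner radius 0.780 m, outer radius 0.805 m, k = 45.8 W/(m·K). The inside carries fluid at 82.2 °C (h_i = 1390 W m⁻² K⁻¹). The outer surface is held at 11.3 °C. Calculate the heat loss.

Q = 434 kW

Resistance network (inner→outer):
  R_conv,in = 1/(4πr²h) = 1/(4π·0.780²·1390) = 9.410×10^-5 K/W
  R_carbon steel = (1/0.780 − 1/0.805)/(4πk) = 0.03982/(4π·45.8) = 6.918×10^-5 K/W
ΣR = 9.410×10^-5 + 6.918×10^-5 = 1.633×10^-4 K/W
Q = ΔT/ΣR = (82.2 °C − 11.3 °C)/1.633×10^-4 = 4.34×10^5 W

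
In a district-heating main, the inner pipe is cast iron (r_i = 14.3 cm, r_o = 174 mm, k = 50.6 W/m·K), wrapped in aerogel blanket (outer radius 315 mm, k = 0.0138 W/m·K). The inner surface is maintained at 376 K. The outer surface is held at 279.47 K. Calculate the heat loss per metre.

Series thermal resistances, inner to outer:
  R'_cast iron = ln(0.174/0.143)/(2πk) = 0.1962/(2π·50.6) = 6.172×10^-4 m·K/W
  R'_aerogel blanket = ln(0.315/0.174)/(2πk) = 0.5935/(2π·0.0138) = 6.845 m·K/W
ΣR = 6.172×10^-4 + 6.845 = 6.846 m·K/W
Q' = ΔT/ΣR = (376 K − 279.47 K)/6.846 = 14.1 W/m

Q' = 14.1 W/m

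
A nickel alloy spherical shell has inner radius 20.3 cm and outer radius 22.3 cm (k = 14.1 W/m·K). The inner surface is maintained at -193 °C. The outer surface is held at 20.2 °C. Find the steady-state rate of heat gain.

Q = 85.5 kW

Q = 4πk·ΔT/(1/r₁ − 1/r₂) = 4π × 14.1 × 213.2 / (1/0.203 − 1/0.223) = 85500 W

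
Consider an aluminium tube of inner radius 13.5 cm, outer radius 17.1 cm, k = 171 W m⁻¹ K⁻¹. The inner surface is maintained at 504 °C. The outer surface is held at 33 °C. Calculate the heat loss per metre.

Q' = 2πk·ΔT/ln(r₂/r₁) = 2π × 171 × 471 / ln(0.171/0.135) = 2.14×10^6 W/m

Q' = 2140 kW/m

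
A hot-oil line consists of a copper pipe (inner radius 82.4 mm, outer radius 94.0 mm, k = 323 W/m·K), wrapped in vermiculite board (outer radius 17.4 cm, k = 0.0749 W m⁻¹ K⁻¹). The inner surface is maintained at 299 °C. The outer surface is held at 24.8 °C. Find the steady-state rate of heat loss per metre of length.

Q' = 210 W/m

Resistance network (inner→outer):
  R'_copper = ln(0.0940/0.0824)/(2πk) = 0.1317/(2π·323) = 6.490×10^-5 m·K/W
  R'_vermiculite board = ln(0.174/0.0940)/(2πk) = 0.6158/(2π·0.0749) = 1.308 m·K/W
ΣR = 6.490×10^-5 + 1.308 = 1.308 m·K/W
Q' = ΔT/ΣR = (299 °C − 24.8 °C)/1.308 = 210 W/m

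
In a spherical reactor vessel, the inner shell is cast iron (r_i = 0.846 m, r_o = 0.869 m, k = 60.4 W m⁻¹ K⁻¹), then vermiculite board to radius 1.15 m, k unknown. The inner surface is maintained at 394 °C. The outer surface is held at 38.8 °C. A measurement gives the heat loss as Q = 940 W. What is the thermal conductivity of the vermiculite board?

ΣR = ΔT/Q = |394 − 38.8|/940 = 0.3779 K/W
Known resistances:
  R_cast iron = (1/0.846 − 1/0.869)/(4πk) = 0.03129/(4π·60.4) = 4.122×10^-5 K/W
R_vermiculite board = ΣR − ΣR_known = 0.3779 − 4.122×10^-5 = 0.3779 K/W
(1/r₁−1/r₂)/(4πk) = 0.3779 ⇒ k = 0.2812/(4π·0.3779) = 0.0592 W/m·K

k = 0.0592 W/m·K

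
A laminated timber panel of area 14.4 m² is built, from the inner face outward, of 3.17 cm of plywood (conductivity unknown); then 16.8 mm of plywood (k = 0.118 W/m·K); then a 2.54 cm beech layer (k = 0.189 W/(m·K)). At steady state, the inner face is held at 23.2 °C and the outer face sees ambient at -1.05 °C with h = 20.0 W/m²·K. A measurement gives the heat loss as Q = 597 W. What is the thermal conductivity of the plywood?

ΣR = ΔT/Q = |23.2 − -1.05|/597 = 0.04062 K/W
Known resistances:
  R_plywood = L/(kA) = 0.0168/(0.118·14.4) = 0.009887 K/W
  R_beech = L/(kA) = 0.0254/(0.189·14.4) = 0.009333 K/W
  R_conv,out = 1/(hA) = 1/(20.0·14.4) = 0.003472 K/W
R_plywood = ΣR − ΣR_known = 0.04062 − 0.02269 = 0.01793 K/W
L/(kA) = 0.01793 ⇒ k = 0.0317/(0.01793·14.4) = 0.123 W/m·K

k = 0.123 W/m·K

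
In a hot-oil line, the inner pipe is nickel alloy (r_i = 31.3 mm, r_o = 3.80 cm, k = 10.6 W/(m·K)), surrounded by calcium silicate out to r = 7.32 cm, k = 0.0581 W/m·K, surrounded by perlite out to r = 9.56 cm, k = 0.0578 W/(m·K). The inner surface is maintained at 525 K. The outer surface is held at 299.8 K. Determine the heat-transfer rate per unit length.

Resistance network (inner→outer):
  R'_nickel alloy = ln(0.0380/0.0313)/(2πk) = 0.1940/(2π·10.6) = 0.002912 m·K/W
  R'_calcium silicate = ln(0.0732/0.0380)/(2πk) = 0.6556/(2π·0.0581) = 1.796 m·K/W
  R'_perlite = ln(0.0956/0.0732)/(2πk) = 0.2670/(2π·0.0578) = 0.7351 m·K/W
ΣR = 0.002912 + 1.796 + 0.7351 = 2.534 m·K/W
Q' = ΔT/ΣR = (525 K − 299.8 K)/2.534 = 88.9 W/m

Q' = 88.9 W/m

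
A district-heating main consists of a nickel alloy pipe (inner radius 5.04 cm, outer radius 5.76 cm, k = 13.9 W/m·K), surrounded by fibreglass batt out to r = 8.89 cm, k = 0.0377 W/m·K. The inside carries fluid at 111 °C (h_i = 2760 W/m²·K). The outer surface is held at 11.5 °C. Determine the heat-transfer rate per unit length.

Q' = 54.2 W/m

Series thermal resistances, inner to outer:
  R'_conv,in = 1/(2πr h) = 1/(2π·0.0504·2760) = 0.001144 m·K/W
  R'_nickel alloy = ln(0.0576/0.0504)/(2πk) = 0.1335/(2π·13.9) = 0.001529 m·K/W
  R'_fibreglass batt = ln(0.0889/0.0576)/(2πk) = 0.4340/(2π·0.0377) = 1.832 m·K/W
ΣR = 0.001144 + 0.001529 + 1.832 = 1.835 m·K/W
Q' = ΔT/ΣR = (111 °C − 11.5 °C)/1.835 = 54.2 W/m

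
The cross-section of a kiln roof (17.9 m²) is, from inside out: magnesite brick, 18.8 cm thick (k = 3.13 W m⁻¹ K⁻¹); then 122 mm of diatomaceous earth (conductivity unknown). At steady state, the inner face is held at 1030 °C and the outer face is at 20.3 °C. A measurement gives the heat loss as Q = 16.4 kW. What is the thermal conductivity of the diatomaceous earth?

k = 0.117 W/m·K

ΣR = ΔT/Q = |1030 − 20.3|/16400 = 0.06157 K/W
Known resistances:
  R_magnesite brick = L/(kA) = 0.188/(3.13·17.9) = 0.003356 K/W
R_diatomaceous earth = ΣR − ΣR_known = 0.06157 − 0.003356 = 0.05821 K/W
L/(kA) = 0.05821 ⇒ k = 0.122/(0.05821·17.9) = 0.117 W/m·K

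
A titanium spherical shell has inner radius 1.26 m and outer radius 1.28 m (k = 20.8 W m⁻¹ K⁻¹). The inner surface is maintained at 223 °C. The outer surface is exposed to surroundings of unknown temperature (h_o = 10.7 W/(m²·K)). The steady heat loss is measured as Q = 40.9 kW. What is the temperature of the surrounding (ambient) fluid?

T_out = 35.4 °C

Sum the resistances:
  R_titanium = (1/1.26 − 1/1.28)/(4πk) = 0.01240/(4π·20.8) = 4.744×10^-5 K/W
  R_conv,out = 1/(4πr²h) = 1/(4π·1.28²·10.7) = 0.004539 K/W
ΣR = 0.004587 K/W
ΔT = Q·ΣR = 40900 × 0.004587 = 187.6 K
Heat flows outward, so T_out = T_in − ΔT = 223 − 187.6 = 35.4 °C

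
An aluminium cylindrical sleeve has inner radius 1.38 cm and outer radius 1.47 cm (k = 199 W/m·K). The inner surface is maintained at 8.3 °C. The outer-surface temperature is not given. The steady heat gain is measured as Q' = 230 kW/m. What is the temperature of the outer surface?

Series resistances:
  R'_aluminium = ln(0.0147/0.0138)/(2πk) = 0.06318/(2π·199) = 5.053×10^-5 m·K/W
ΣR = 5.053×10^-5 m·K/W
ΔT = Q'·ΣR = 2.30×10^5 × 5.053×10^-5 = 11.62 K
Heat flows inward, so T_out = T_in + ΔT = 8.3 + 11.62 = 19.9 °C

T_out = 19.9 °C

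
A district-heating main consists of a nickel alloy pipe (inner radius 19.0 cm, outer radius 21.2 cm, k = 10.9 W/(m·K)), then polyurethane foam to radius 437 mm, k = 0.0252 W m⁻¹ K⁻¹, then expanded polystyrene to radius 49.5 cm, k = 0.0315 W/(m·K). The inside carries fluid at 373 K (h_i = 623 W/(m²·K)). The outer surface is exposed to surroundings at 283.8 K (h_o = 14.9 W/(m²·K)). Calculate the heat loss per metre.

Q' = 17.1 W/m

Treat each layer as a resistance in series:
  R'_conv,in = 1/(2πr h) = 1/(2π·0.190·623) = 0.001345 m·K/W
  R'_nickel alloy = ln(0.212/0.190)/(2πk) = 0.1096/(2π·10.9) = 0.001600 m·K/W
  R'_polyurethane foam = ln(0.437/0.212)/(2πk) = 0.7233/(2π·0.0252) = 4.568 m·K/W
  R'_expanded polystyrene = ln(0.495/0.437)/(2πk) = 0.1246/(2π·0.0315) = 0.6297 m·K/W
  R'_conv,out = 1/(2πr h) = 1/(2π·0.495·14.9) = 0.02158 m·K/W
ΣR = 0.001345 + 0.001600 + 4.568 + 0.6297 + 0.02158 = 5.222 m·K/W
Q' = ΔT/ΣR = (373 K − 283.8 K)/5.222 = 17.1 W/m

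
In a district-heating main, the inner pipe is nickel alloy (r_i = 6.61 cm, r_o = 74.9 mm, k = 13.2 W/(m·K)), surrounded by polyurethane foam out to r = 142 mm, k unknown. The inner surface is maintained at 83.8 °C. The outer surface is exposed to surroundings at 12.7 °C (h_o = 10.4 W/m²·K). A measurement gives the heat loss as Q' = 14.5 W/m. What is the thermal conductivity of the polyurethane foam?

ΣR = ΔT/Q' = |83.8 − 12.7|/14.5 = 4.903 m·K/W
Known resistances:
  R'_nickel alloy = ln(0.0749/0.0661)/(2πk) = 0.1250/(2π·13.2) = 0.001507 m·K/W
  R'_conv,out = 1/(2πr h) = 1/(2π·0.142·10.4) = 0.1078 m·K/W
R_polyurethane foam = ΣR − ΣR_known = 4.903 − 0.1093 = 4.794 m·K/W
ln(r₂/r₁)/(2πk) = 4.794 ⇒ k = 0.6397/(2π·4.794) = 0.0212 W/m·K

k = 0.0212 W/m·K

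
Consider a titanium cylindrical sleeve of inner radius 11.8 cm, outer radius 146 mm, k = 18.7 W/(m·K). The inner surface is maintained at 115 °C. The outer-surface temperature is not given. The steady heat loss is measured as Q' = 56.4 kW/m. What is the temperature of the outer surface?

Series resistances:
  R'_titanium = ln(0.146/0.118)/(2πk) = 0.2129/(2π·18.7) = 0.001812 m·K/W
ΣR = 0.001812 m·K/W
ΔT = Q'·ΣR = 56400 × 0.001812 = 102.2 K
Heat flows outward, so T_out = T_in − ΔT = 115 − 102.2 = 12.8 °C

T_out = 12.8 °C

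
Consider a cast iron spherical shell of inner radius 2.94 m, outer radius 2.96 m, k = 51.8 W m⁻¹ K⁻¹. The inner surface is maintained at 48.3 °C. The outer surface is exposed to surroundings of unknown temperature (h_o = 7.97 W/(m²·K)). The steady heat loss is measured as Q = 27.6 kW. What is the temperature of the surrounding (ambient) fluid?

Series resistances:
  R_cast iron = (1/2.94 − 1/2.96)/(4πk) = 0.002298/(4π·51.8) = 3.531×10^-6 K/W
  R_conv,out = 1/(4πr²h) = 1/(4π·2.96²·7.97) = 0.001140 K/W
ΣR = 0.001143 K/W
ΔT = Q·ΣR = 27600 × 0.001143 = 31.55 K
Heat flows outward, so T_out = T_in − ΔT = 48.3 − 31.55 = 16.7 °C

T_out = 16.7 °C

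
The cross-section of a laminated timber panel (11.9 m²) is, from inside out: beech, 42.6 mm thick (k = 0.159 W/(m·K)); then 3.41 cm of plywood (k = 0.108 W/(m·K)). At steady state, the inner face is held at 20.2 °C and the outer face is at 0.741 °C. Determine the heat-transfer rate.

Resistance network (inner→outer):
  R_beech = L/(kA) = 0.0426/(0.159·11.9) = 0.02251 K/W
  R_plywood = L/(kA) = 0.0341/(0.108·11.9) = 0.02653 K/W
ΣR = 0.02251 + 0.02653 = 0.04904 K/W
Q = ΔT/ΣR = (20.2 °C − 0.741 °C)/0.04904 = 397 W

Q = 397 W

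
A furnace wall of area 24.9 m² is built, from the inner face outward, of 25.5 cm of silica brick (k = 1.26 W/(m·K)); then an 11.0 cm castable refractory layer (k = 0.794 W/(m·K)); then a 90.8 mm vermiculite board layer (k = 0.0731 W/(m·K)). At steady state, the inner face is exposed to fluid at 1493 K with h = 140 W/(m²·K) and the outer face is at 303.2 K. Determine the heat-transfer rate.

Q = 18.6 kW

Treat each layer as a resistance in series:
  R_conv,in = 1/(hA) = 1/(140·24.9) = 2.869×10^-4 K/W
  R_silica brick = L/(kA) = 0.255/(1.26·24.9) = 0.008128 K/W
  R_castable refractory = L/(kA) = 0.110/(0.794·24.9) = 0.005564 K/W
  R_vermiculite board = L/(kA) = 0.0908/(0.0731·24.9) = 0.04988 K/W
ΣR = 2.869×10^-4 + 0.008128 + 0.005564 + 0.04988 = 0.06386 K/W
Q = ΔT/ΣR = (1493 K − 303.2 K)/0.06386 = 18600 W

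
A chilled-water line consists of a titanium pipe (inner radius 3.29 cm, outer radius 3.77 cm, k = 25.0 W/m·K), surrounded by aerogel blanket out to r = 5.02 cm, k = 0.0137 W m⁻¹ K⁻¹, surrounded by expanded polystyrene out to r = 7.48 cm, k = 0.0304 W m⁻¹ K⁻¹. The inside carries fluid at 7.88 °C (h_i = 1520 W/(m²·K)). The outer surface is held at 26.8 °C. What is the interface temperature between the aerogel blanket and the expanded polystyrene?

Treat each layer as a resistance in series:
  R'_conv,in = 1/(2πr h) = 1/(2π·0.0329·1520) = 0.003183 m·K/W
  R'_titanium = ln(0.0377/0.0329)/(2πk) = 0.1362/(2π·25.0) = 8.670×10^-4 m·K/W
  R'_aerogel blanket = ln(0.0502/0.0377)/(2πk) = 0.2864/(2π·0.0137) = 3.327 m·K/W
  R'_expanded polystyrene = ln(0.0748/0.0502)/(2πk) = 0.3988/(2π·0.0304) = 2.088 m·K/W
ΣR = 0.003183 + 8.670×10^-4 + 3.327 + 2.088 = 5.419 m·K/W
Q' = ΔT/ΣR = (7.88 °C − 26.8 °C)/5.419 = -3.491 W/m
From the inner boundary to the aerogel blanket/expanded polystyrene interface, ΣR_partial = 3.331 m·K/W.
T_interface = T_in − Q'·ΣR_partial = 7.88 °C − (-3.491)(3.331) = 19.5 °C

T = 19.5 °C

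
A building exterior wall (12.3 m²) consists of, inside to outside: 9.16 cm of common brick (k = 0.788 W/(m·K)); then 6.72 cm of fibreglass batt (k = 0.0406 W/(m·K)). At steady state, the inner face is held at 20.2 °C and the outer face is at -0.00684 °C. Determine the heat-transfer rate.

Q = 140 W

Treat each layer as a resistance in series:
  R_common brick = L/(kA) = 0.0916/(0.788·12.3) = 0.009451 K/W
  R_fibreglass batt = L/(kA) = 0.0672/(0.0406·12.3) = 0.1346 K/W
ΣR = 0.009451 + 0.1346 = 0.1441 K/W
Q = ΔT/ΣR = (20.2 °C − -0.00684 °C)/0.1441 = 140 W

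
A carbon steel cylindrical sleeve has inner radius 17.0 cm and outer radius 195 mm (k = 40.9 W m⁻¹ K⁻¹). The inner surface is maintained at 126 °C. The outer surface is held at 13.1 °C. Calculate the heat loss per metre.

Q' = 211 kW/m

Q' = 2πk·ΔT/ln(r₂/r₁) = 2π × 40.9 × 112.9 / ln(0.195/0.170) = 2.11×10^5 W/m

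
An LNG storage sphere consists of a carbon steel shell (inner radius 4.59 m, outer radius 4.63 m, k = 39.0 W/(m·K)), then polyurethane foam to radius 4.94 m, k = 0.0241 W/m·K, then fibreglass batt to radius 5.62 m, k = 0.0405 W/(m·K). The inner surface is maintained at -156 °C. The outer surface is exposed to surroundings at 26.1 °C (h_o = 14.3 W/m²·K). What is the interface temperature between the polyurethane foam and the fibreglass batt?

T = -68.4 °C

Resistance network (inner→outer):
  R_carbon steel = (1/4.59 − 1/4.63)/(4πk) = 0.001882/(4π·39.0) = 3.841×10^-6 K/W
  R_polyurethane foam = (1/4.63 − 1/4.94)/(4πk) = 0.01355/(4π·0.0241) = 0.04475 K/W
  R_fibreglass batt = (1/4.94 − 1/5.62)/(4πk) = 0.02449/(4π·0.0405) = 0.04813 K/W
  R_conv,out = 1/(4πr²h) = 1/(4π·5.62²·14.3) = 1.762×10^-4 K/W
ΣR = 3.841×10^-6 + 0.04475 + 0.04813 + 1.762×10^-4 = 0.09306 K/W
Q = ΔT/ΣR = (-156 °C − 26.1 °C)/0.09306 = -1957 W
From the inner boundary to the polyurethane foam/fibreglass batt interface, ΣR_partial = 0.04475 K/W.
T_interface = T_in − Q·ΣR_partial = -156 °C − (-1957)(0.04475) = -68.4 °C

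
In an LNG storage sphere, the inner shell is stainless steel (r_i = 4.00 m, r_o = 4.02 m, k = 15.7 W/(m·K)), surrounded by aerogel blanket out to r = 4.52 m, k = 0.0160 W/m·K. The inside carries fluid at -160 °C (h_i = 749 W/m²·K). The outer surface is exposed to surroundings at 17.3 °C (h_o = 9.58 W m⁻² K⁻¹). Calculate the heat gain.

Series thermal resistances, inner to outer:
  R_conv,in = 1/(4πr²h) = 1/(4π·4.00²·749) = 6.640×10^-6 K/W
  R_stainless steel = (1/4.00 − 1/4.02)/(4πk) = 0.001244/(4π·15.7) = 6.304×10^-6 K/W
  R_aerogel blanket = (1/4.02 − 1/4.52)/(4πk) = 0.02752/(4π·0.0160) = 0.1369 K/W
  R_conv,out = 1/(4πr²h) = 1/(4π·4.52²·9.58) = 4.066×10^-4 K/W
ΣR = 6.640×10^-6 + 6.304×10^-6 + 0.1369 + 4.066×10^-4 = 0.1373 K/W
Q = ΔT/ΣR = (-160 °C − 17.3 °C)/0.1373 = -1290 W
(Negative Q ⇒ heat flows inward; heat gain = 1290 W.)

Q = 1290 W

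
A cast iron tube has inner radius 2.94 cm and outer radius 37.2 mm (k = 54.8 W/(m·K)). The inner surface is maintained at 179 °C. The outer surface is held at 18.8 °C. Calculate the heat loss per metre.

Q' = 2πk·ΔT/ln(r₂/r₁) = 2π × 54.8 × 160.2 / ln(0.0372/0.0294) = 2.34×10^5 W/m

Q' = 2.34×10^5 W/m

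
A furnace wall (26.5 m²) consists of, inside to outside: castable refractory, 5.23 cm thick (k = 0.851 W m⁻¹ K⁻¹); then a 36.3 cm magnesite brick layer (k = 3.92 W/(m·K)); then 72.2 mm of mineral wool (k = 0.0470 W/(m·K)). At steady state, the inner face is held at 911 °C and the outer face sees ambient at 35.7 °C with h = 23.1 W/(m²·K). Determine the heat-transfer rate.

Treat each layer as a resistance in series:
  R_castable refractory = L/(kA) = 0.0523/(0.851·26.5) = 0.002319 K/W
  R_magnesite brick = L/(kA) = 0.363/(3.92·26.5) = 0.003494 K/W
  R_mineral wool = L/(kA) = 0.0722/(0.0470·26.5) = 0.05797 K/W
  R_conv,out = 1/(hA) = 1/(23.1·26.5) = 0.001634 K/W
ΣR = 0.002319 + 0.003494 + 0.05797 + 0.001634 = 0.06542 K/W
Q = ΔT/ΣR = (911 °C − 35.7 °C)/0.06542 = 13400 W

Q = 13.4 kW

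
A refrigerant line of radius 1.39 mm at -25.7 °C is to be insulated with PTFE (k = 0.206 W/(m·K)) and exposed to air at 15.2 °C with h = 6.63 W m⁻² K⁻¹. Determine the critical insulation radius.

r_cr = 3.11 cm

For a cylinder, r_cr = k_ins/h = 0.206/6.63 = 0.0311 m = 3.11 cm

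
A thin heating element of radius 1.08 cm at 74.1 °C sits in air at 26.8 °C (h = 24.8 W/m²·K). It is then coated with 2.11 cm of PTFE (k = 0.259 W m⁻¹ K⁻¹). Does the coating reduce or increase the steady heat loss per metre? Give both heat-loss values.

Critical radius for a cylinder: r_cr = k/h = 0.0104 m = 1.04 cm.
Outer radius after coating: r₂ = 0.0108 + 0.0211 = 0.0319 m.
Since r₁ ≥ r_cr, any added insulation reduces the heat loss.
Bare: R = 1/(2πr₁h) = 0.5942 m·K/W; Q = 47.3/0.5942 = 79.6 W/m.
Coated: R = R_cond + R_conv = 0.8667 m·K/W; Q = 47.3/0.8667 = 54.6 W/m.

reduces: 79.6 → 54.6 W/m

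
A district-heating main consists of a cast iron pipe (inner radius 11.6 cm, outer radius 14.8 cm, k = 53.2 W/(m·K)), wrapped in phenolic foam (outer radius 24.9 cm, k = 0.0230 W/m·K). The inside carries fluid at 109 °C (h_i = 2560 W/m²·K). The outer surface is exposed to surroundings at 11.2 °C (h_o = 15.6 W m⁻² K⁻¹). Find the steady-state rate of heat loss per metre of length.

Q' = 26.9 W/m

Treat each layer as a resistance in series:
  R'_conv,in = 1/(2πr h) = 1/(2π·0.116·2560) = 5.359×10^-4 m·K/W
  R'_cast iron = ln(0.148/0.116)/(2πk) = 0.2436/(2π·53.2) = 7.288×10^-4 m·K/W
  R'_phenolic foam = ln(0.249/0.148)/(2πk) = 0.5202/(2π·0.0230) = 3.600 m·K/W
  R'_conv,out = 1/(2πr h) = 1/(2π·0.249·15.6) = 0.04097 m·K/W
ΣR = 5.359×10^-4 + 7.288×10^-4 + 3.600 + 0.04097 = 3.642 m·K/W
Q' = ΔT/ΣR = (109 °C − 11.2 °C)/3.642 = 26.9 W/m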